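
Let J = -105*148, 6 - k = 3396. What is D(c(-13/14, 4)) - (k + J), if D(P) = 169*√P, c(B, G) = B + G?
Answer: 18930 + 169*√602/14 ≈ 19226.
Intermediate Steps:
k = -3390 (k = 6 - 1*3396 = 6 - 3396 = -3390)
J = -15540
D(c(-13/14, 4)) - (k + J) = 169*√(-13/14 + 4) - (-3390 - 15540) = 169*√(-13*1/14 + 4) - 1*(-18930) = 169*√(-13/14 + 4) + 18930 = 169*√(43/14) + 18930 = 169*(√602/14) + 18930 = 169*√602/14 + 18930 = 18930 + 169*√602/14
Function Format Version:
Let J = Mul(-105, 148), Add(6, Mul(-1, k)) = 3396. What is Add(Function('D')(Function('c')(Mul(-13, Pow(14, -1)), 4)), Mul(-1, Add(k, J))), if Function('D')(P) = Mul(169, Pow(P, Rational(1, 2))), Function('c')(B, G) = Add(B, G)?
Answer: Add(18930, Mul(Rational(169, 14), Pow(602, Rational(1, 2)))) ≈ 19226.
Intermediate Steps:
k = -3390 (k = Add(6, Mul(-1, 3396)) = Add(6, -3396) = -3390)
J = -15540
Add(Function('D')(Function('c')(Mul(-13, Pow(14, -1)), 4)), Mul(-1, Add(k, J))) = Add(Mul(169, Pow(Add(Mul(-13, Pow(14, -1)), 4), Rational(1, 2))), Mul(-1, Add(-3390, -15540))) = Add(Mul(169, Pow(Add(Mul(-13, Rational(1, 14)), 4), Rational(1, 2))), Mul(-1, -18930)) = Add(Mul(169, Pow(Add(Rational(-13, 14), 4), Rational(1, 2))), 18930) = Add(Mul(169, Pow(Rational(43, 14), Rational(1, 2))), 18930) = Add(Mul(169, Mul(Rational(1, 14), Pow(602, Rational(1, 2)))), 18930) = Add(Mul(Rational(169, 14), Pow(602, Rational(1, 2))), 18930) = Add(18930, Mul(Rational(169, 14), Pow(602, Rational(1, 2))))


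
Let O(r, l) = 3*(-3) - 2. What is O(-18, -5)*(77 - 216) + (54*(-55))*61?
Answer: -179641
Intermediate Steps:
O(r, l) = -11 (O(r, l) = -9 - 2 = -11)
O(-18, -5)*(77 - 216) + (54*(-55))*61 = -11*(77 - 216) + (54*(-55))*61 = -11*(-139) - 2970*61 = 1529 - 181170 = -179641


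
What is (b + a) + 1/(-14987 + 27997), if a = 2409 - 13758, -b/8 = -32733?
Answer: 3259200151/13010 ≈ 2.5052e+5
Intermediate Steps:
b = 261864 (b = -8*(-32733) = 261864)
a = -11349
(b + a) + 1/(-14987 + 27997) = (261864 - 11349) + 1/(-14987 + 27997) = 250515 + 1/13010 = 3259200151/13010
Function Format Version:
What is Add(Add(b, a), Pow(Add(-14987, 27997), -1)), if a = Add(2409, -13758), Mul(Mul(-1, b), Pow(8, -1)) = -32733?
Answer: Rational(3259200151, 13010) ≈ 2.5052e+5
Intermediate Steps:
b = 261864 (b = Mul(-8, -32733) = 261864)
a = -11349
Add(Add(b, a), Pow(Add(-14987, 27997), -1)) = Add(Add(261864, -11349), Pow(Add(-14987, 27997), -1)) = Add(250515, Pow(13010, -1)) = Add(250515, Rational(1, 13010)) = Rational(3259200151, 13010)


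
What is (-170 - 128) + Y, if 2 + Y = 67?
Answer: -233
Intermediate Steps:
Y = 65 (Y = -2 + 67 = 65)
(-170 - 128) + Y = (-170 - 128) + 65 = -298 + 65 = -233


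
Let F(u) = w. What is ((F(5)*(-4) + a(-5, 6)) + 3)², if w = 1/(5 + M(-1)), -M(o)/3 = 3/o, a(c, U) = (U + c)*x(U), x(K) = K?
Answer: 3721/49 ≈ 75.939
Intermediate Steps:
a(c, U) = U*(U + c) (a(c, U) = (U + c)*U = U*(U + c))
M(o) = -9/o
w = 1/14 (w = 1/(5 - 9/(-1)) = 1/(5 - 9*(-1)) = 1/(5 + 9) = 1/14 ≈ 0.071429)
F(u) = 1/14
((F(5)*(-4) + a(-5, 6)) + 3)² = (((1/14)*(-4) + 6*(6 - 5)) + 3)² = ((-2/7 + 6*1) + 3)² = ((-2/7 + 6) + 3)² = (40/7 + 3)² = (61/7)² = 3721/49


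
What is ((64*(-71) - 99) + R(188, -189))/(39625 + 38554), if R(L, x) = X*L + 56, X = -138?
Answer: -30531/78179 ≈ -0.39053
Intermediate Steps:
R(L, x) = 56 - 138*L (R(L, x) = -138*L + 56 = 56 - 138*L)
((64*(-71) - 99) + R(188, -189))/(39625 + 38554) = ((64*(-71) - 99) + (56 - 138*188))/(39625 + 38554) = ((-4544 - 99) + (56 - 25944))/78179 = (-4643 - 25888)*(1/78179) = -30531*1/78179 = -30531/78179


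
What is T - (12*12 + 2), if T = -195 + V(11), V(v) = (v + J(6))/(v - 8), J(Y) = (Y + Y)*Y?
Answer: -940/3 ≈ -313.33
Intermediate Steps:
J(Y) = 2*Y² (J(Y) = (2*Y)*Y = 2*Y²)
V(v) = (72 + v)/(-8 + v) (V(v) = (v + 2*6²)/(v - 8) = (v + 2*36)/(-8 + v) = (v + 72)/(-8 + v) = (72 + v)/(-8 + v))
T = -502/3 (T = -195 + (72 + 11)/(-8 + 11) = -195 + 83/3 = -502/3 ≈ -167.33)
T - (12*12 + 2) = -502/3 - (12*12 + 2) = -502/3 - (144 + 2) = -502/3 - 1*146 = -502/3 - 146 = -940/3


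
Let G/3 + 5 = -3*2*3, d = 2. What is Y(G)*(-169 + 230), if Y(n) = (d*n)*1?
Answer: -8418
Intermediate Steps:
G = -69 (G = -15 + 3*(-3*2*3) = -15 + 3*(-6*3) = -15 + 3*(-18) = -15 - 54 = -69)
Y(n) = 2*n (Y(n) = (2*n)*1 = 2*n)
Y(G)*(-169 + 230) = (2*(-69))*(-169 + 230) = -138*61 = -8418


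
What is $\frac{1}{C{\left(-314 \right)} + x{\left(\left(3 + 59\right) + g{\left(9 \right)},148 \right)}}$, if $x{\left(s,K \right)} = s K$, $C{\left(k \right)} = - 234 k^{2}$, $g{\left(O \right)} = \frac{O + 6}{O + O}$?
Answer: $- \frac{3}{69186494} \approx -4.3361 \cdot 10^{-8}$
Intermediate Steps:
$g{\left(O \right)} = \frac{6 + O}{2 O}$
$x{\left(s,K \right)} = K s$
$\frac{1}{C{\left(-314 \right)} + x{\left(\left(3 + 59\right) + g{\left(9 \right)},148 \right)}} = \frac{1}{- 234 \left(-314\right)^{2} + 148 \left(\left(3 + 59\right) + \frac{6 + 9}{2 \cdot 9}\right)} = \frac{1}{\left(-234\right) 98596 + 148 \left(62 + \frac{1}{2} \cdot \frac{1}{9} \cdot 15\right)} = \frac{1}{-23071464 + 148 \left(62 + \frac{5}{6}\right)} = \frac{1}{-23071464 + 148 \cdot \frac{377}{6}} = \frac{1}{-23071464 + \frac{27898}{3}} = \frac{1}{- \frac{69186494}{3}} = - \frac{3}{69186494}$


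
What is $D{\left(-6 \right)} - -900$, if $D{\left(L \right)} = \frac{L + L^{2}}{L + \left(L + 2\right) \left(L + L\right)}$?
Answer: $\frac{6305}{7} \approx 900.71$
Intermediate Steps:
$D{\left(L \right)} = \frac{L + L^{2}}{L + 2 L \left(2 + L\right)}$ ($D{\left(L \right)} = \frac{L + L^{2}}{L + \left(2 + L\right) 2 L} = \frac{L + L^{2}}{L + 2 L \left(2 + L\right)}$)
$D{\left(-6 \right)} - -900 = \frac{1 - 6}{5 + 2 \left(-6\right)} - -900 = \frac{1}{5 - 12} \left(-5\right) + 900 = \frac{1}{-7} \left(-5\right) + 900 = \left(- \frac{1}{7}\right) \left(-5\right) + 900 = \frac{5}{7} + 900 = \frac{6305}{7}$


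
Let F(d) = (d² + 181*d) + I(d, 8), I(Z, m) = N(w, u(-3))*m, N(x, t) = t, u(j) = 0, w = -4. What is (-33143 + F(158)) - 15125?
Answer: 5294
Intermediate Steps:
I(Z, m) = 0 (I(Z, m) = 0*m = 0)
F(d) = d² + 181*d (F(d) = (d² + 181*d) + 0 = d² + 181*d)
(-33143 + F(158)) - 15125 = (-33143 + 158*(181 + 158)) - 15125 = (-33143 + 158*339) - 15125 = (-33143 + 53562) - 15125 = 20419 - 15125 = 5294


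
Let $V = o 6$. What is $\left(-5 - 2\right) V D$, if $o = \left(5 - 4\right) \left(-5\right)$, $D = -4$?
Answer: $-840$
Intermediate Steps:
$o = -5$ ($o = 1 \left(-5\right) = -5$)
$V = -30$ ($V = \left(-5\right) 6 = -30$)
$\left(-5 - 2\right) V D = \left(-5 - 2\right) \left(\left(-30\right) \left(-4\right)\right) = \left(-7\right) 120 = -840$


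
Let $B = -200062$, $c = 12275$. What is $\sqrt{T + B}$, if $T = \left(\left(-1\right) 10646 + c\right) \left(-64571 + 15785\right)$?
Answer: $2 i \sqrt{19918114} \approx 8925.9 i$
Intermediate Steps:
$T = -79472394$ ($T = \left(\left(-1\right) 10646 + 12275\right) \left(-64571 + 15785\right) = \left(-10646 + 12275\right) \left(-48786\right) = 1629 \left(-48786\right) = -79472394$)
$\sqrt{T + B} = \sqrt{-79472394 - 200062} = \sqrt{-79672456} = 2 i \sqrt{19918114}$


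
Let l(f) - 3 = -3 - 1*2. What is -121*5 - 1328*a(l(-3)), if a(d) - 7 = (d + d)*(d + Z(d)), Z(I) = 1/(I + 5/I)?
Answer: -195349/9 ≈ -21705.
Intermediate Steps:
l(f) = -2 (l(f) = 3 + (-3 - 1*2) = 3 + (-3 - 2) = 3 - 5 = -2)
a(d) = 7 + 2*d*(d + d/(5 + d²)) (a(d) = 7 + (d + d)*(d + d/(5 + d²)) = 7 + (2*d)*(d + d/(5 + d²)) = 7 + 2*d*(d + d/(5 + d²)))
-121*5 - 1328*a(l(-3)) = -121*5 - 1328*(35 + 2*(-2)⁴ + 19*(-2)²)/(5 + (-2)²) = -605 - 1328*(35 + 2*16 + 19*4)/(5 + 4) = -605 - 1328*(35 + 32 + 76)/9 = -605 - 1328*143/9 = -605 - 189904/9 = -195349/9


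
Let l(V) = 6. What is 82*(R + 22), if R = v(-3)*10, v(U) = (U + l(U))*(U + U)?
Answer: -12956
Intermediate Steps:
v(U) = 2*U*(6 + U) (v(U) = (U + 6)*(U + U) = (6 + U)*(2*U) = 2*U*(6 + U))
R = -180 (R = (2*(-3)*(6 - 3))*10 = (2*(-3)*3)*10 = -18*10 = -180)
82*(R + 22) = 82*(-180 + 22) = 82*(-158) = -12956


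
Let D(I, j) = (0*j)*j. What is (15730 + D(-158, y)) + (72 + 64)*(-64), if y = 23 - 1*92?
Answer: 7026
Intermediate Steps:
y = -69 (y = 23 - 92 = -69)
D(I, j) = 0 (D(I, j) = 0*j = 0)
(15730 + D(-158, y)) + (72 + 64)*(-64) = (15730 + 0) + (72 + 64)*(-64) = 15730 + 136*(-64) = 15730 - 8704 = 7026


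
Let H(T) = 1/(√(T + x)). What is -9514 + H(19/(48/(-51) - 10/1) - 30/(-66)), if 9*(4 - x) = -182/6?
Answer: -9514 + 3*√229379106/112111 ≈ -9513.6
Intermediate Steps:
x = 199/27 (x = 4 - (-182)/(9*6) = 4 - ⅑*(-91/3) = 4 + 91/27 = 199/27 ≈ 7.3704)
H(T) = (199/27 + T)^(-½) (H(T) = 1/(√(T + 199/27)) = 1/(√(199/27 + T)) = (199/27 + T)^(-½))
-9514 + H(19/(48/(-51) - 10/1) - 30/(-66)) = -9514 + 3*√3/√(199 + 27*(19/(48/(-51) - 10/1) - 30/(-66))) = -9514 + 3*√3/√(199 + 27*(19/(48*(-1/51) - 10*1) - 30*(-1/66))) = -9514 + 3*√3/√(199 + 27*(19/(-16/17 - 10) + 5/11)) = -9514 + 3*√3/√(199 + 27*(19/(-186/17) + 5/11)) = -9514 + 3*√3/√(199 + 27*(19*(-17/186) + 5/11)) = -9514 + 3*√3/√(199 + 27*(-323/186 + 5/11)) = -9514 + 3*√3/√(199 + 27*(-2623/2046)) = -9514 + 3*√3/√(199 - 23607/682) = -9514 + 3*√3/√(112111/682) = -9514 + 3*√3*(√76459702/112111) = -9514 + 3*√229379106/112111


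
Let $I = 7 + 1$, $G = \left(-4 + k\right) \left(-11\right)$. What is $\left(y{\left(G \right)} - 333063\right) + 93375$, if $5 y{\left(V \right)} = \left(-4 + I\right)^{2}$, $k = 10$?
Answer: $- \frac{1198424}{5} \approx -2.3968 \cdot 10^{5}$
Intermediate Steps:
$G = -66$ ($G = \left(-4 + 10\right) \left(-11\right) = 6 \left(-11\right) = -66$)
$I = 8$
$y{\left(V \right)} = \frac{16}{5}$ ($y{\left(V \right)} = \frac{\left(-4 + 8\right)^{2}}{5} = \frac{4^{2}}{5} = \frac{1}{5} \cdot 16 = \frac{16}{5}$)
$\left(y{\left(G \right)} - 333063\right) + 93375 = \left(\frac{16}{5} - 333063\right) + 93375 = - \frac{1665299}{5} + 93375 = - \frac{1198424}{5}$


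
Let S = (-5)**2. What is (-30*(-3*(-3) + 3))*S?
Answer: -9000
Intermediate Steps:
S = 25
(-30*(-3*(-3) + 3))*S = -30*(-3*(-3) + 3)*25 = -30*(9 + 3)*25 = -30*12*25 = -360*25 = -9000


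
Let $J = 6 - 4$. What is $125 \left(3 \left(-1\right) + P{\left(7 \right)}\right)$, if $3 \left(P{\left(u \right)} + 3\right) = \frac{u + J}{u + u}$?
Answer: $- \frac{10125}{14} \approx -723.21$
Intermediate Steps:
$J = 2$ ($J = 6 - 4 = 2$)
$P{\left(u \right)} = -3 + \frac{2 + u}{6 u}$ ($P{\left(u \right)} = -3 + \frac{\left(u + 2\right) \frac{1}{u + u}}{3} = -3 + \frac{\left(2 + u\right) \frac{1}{2 u}}{3} = -3 + \frac{\frac{1}{2} \frac{1}{u} \left(2 + u\right)}{3} = -3 + \frac{2 + u}{6 u}$)
$125 \left(3 \left(-1\right) + P{\left(7 \right)}\right) = 125 \left(3 \left(-1\right) + \frac{2 - 119}{6 \cdot 7}\right) = 125 \left(-3 + \frac{1}{6} \cdot \frac{1}{7} \left(2 - 119\right)\right) = 125 \left(-3 + \frac{1}{6} \cdot \frac{1}{7} \left(-117\right)\right) = 125 \left(-3 - \frac{39}{14}\right) = 125 \left(- \frac{81}{14}\right) = - \frac{10125}{14}$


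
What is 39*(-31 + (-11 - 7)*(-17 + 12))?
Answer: 2301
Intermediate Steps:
39*(-31 + (-11 - 7)*(-17 + 12)) = 39*(-31 - 18*(-5)) = 39*(-31 + 90) = 39*59 = 2301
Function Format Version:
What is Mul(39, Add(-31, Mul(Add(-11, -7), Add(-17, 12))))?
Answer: 2301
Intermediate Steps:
Mul(39, Add(-31, Mul(Add(-11, -7), Add(-17, 12)))) = Mul(39, Add(-31, Mul(-18, -5))) = Mul(39, Add(-31, 90)) = Mul(39, 59) = 2301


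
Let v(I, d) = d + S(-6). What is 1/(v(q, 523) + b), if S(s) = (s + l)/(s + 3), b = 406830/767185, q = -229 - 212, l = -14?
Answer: 460311/244055491 ≈ 0.0018861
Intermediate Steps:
q = -441
b = 81366/153437 (b = 406830*(1/767185) = 81366/153437 ≈ 0.53029)
S(s) = (-14 + s)/(3 + s) (S(s) = (s - 14)/(s + 3) = (-14 + s)/(3 + s))
v(I, d) = 20/3 + d (v(I, d) = d + (-14 - 6)/(3 - 6) = d - 20/(-3) = d - ⅓*(-20) = d + 20/3 = 20/3 + d)
1/(v(q, 523) + b) = 1/((20/3 + 523) + 81366/153437) = 1/(1589/3 + 81366/153437) = 1/(244055491/460311) = 460311/244055491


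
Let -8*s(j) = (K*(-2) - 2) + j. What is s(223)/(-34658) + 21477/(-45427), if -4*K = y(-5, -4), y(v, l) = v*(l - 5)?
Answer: -11887474907/25190543456 ≈ -0.47190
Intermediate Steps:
y(v, l) = v*(-5 + l)
K = -45/4 (K = -(-5)*(-5 - 4)/4 = -(-5)*(-9)/4 = -¼*45 = -45/4 ≈ -11.250)
s(j) = -41/16 - j/8 (s(j) = -((-45/4*(-2) - 2) + j)/8 = -((45/2 - 2) + j)/8 = -(41/2 + j)/8 = -41/16 - j/8)
s(223)/(-34658) + 21477/(-45427) = (-41/16 - ⅛*223)/(-34658) + 21477/(-45427) = (-41/16 - 223/8)*(-1/34658) + 21477*(-1/45427) = -487/16*(-1/34658) - 21477/45427 = 487/554528 - 21477/45427 = -11887474907/25190543456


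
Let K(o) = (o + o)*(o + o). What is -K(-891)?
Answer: -3175524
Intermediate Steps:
K(o) = 4*o² (K(o) = (2*o)*(2*o) = 4*o²)
-K(-891) = -4*(-891)² = -4*793881 = -1*3175524 = -3175524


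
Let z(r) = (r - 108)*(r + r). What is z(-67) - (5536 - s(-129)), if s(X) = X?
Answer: 17785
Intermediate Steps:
z(r) = 2*r*(-108 + r) (z(r) = (-108 + r)*(2*r) = 2*r*(-108 + r))
z(-67) - (5536 - s(-129)) = 2*(-67)*(-108 - 67) - (5536 - 1*(-129)) = 2*(-67)*(-175) - (5536 + 129) = 23450 - 1*5665 = 23450 - 5665 = 17785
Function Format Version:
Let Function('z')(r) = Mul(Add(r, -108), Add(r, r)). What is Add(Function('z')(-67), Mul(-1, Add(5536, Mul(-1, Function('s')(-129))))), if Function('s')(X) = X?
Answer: 17785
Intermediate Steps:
Function('z')(r) = Mul(2, r, Add(-108, r)) (Function('z')(r) = Mul(Add(-108, r), Mul(2, r)) = Mul(2, r, Add(-108, r)))
Add(Function('z')(-67), Mul(-1, Add(5536, Mul(-1, Function('s')(-129))))) = Add(Mul(2, -67, Add(-108, -67)), Mul(-1, Add(5536, Mul(-1, -129)))) = Add(Mul(2, -67, -175), Mul(-1, Add(5536, 129))) = Add(23450, Mul(-1, 5665)) = Add(23450, -5665) = 17785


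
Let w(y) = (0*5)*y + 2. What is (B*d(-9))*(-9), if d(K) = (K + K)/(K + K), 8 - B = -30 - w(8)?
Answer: -360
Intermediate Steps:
w(y) = 2 (w(y) = 0*y + 2 = 0 + 2 = 2)
B = 40 (B = 8 - (-30 - 1*2) = 8 - (-30 - 2) = 8 - 1*(-32) = 8 + 32 = 40)
d(K) = 1 (d(K) = (2*K)/((2*K)) = (2*K)*(1/(2*K)) = 1)
(B*d(-9))*(-9) = (40*1)*(-9) = 40*(-9) = -360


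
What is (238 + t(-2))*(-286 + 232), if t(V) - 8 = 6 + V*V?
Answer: -13824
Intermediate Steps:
t(V) = 14 + V² (t(V) = 8 + (6 + V*V) = 8 + (6 + V²) = 14 + V²)
(238 + t(-2))*(-286 + 232) = (238 + (14 + (-2)²))*(-286 + 232) = (238 + (14 + 4))*(-54) = (238 + 18)*(-54) = 256*(-54) = -13824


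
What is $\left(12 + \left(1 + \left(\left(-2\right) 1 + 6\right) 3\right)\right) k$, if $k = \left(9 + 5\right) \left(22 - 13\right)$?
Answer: $3150$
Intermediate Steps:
$k = 126$ ($k = 14 \cdot 9 = 126$)
$\left(12 + \left(1 + \left(\left(-2\right) 1 + 6\right) 3\right)\right) k = \left(12 + \left(1 + \left(\left(-2\right) 1 + 6\right) 3\right)\right) 126 = \left(12 + \left(1 + \left(-2 + 6\right) 3\right)\right) 126 = \left(12 + \left(1 + 4 \cdot 3\right)\right) 126 = \left(12 + \left(1 + 12\right)\right) 126 = \left(12 + 13\right) 126 = 25 \cdot 126 = 3150$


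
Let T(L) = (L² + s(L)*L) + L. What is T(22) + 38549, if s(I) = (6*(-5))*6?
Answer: 35095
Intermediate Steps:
s(I) = -180 (s(I) = -30*6 = -180)
T(L) = L² - 179*L (T(L) = (L² - 180*L) + L = L² - 179*L)
T(22) + 38549 = 22*(-179 + 22) + 38549 = 22*(-157) + 38549 = -3454 + 38549 = 35095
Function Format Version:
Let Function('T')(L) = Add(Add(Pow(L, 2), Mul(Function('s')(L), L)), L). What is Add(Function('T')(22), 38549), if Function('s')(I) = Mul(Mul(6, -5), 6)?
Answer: 35095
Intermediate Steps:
Function('s')(I) = -180 (Function('s')(I) = Mul(-30, 6) = -180)
Function('T')(L) = Add(Pow(L, 2), Mul(-179, L)) (Function('T')(L) = Add(Add(Pow(L, 2), Mul(-180, L)), L) = Add(Pow(L, 2), Mul(-179, L)))
Add(Function('T')(22), 38549) = Add(Mul(22, Add(-179, 22)), 38549) = Add(Mul(22, -157), 38549) = Add(-3454, 38549) = 35095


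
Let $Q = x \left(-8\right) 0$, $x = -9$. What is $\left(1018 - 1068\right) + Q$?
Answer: $-50$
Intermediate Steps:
$Q = 0$ ($Q = \left(-9\right) \left(-8\right) 0 = 72 \cdot 0 = 0$)
$\left(1018 - 1068\right) + Q = \left(1018 - 1068\right) + 0 = -50 + 0 = -50$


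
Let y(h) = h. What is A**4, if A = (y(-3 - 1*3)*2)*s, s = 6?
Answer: 26873856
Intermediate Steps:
A = -72 (A = ((-3 - 1*3)*2)*6 = ((-3 - 3)*2)*6 = -6*2*6 = -12*6 = -72)
A**4 = (-72)**4 = 26873856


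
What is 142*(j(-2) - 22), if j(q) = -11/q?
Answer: -2343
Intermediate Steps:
142*(j(-2) - 22) = 142*(-11/(-2) - 22) = 142*(-11*(-½) - 22) = 142*(11/2 - 22) = 142*(-33/2) = -2343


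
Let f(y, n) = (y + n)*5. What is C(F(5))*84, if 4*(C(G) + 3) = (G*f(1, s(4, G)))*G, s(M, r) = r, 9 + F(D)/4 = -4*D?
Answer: -162481452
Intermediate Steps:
F(D) = -36 - 16*D (F(D) = -36 + 4*(-4*D) = -36 - 16*D)
f(y, n) = 5*n + 5*y (f(y, n) = (n + y)*5 = 5*n + 5*y)
C(G) = -3 + G**2*(5 + 5*G)/4 (C(G) = -3 + ((G*(5*G + 5*1))*G)/4 = -3 + ((G*(5*G + 5))*G)/4 = -3 + ((G*(5 + 5*G))*G)/4 = -3 + (G**2*(5 + 5*G))/4 = -3 + G**2*(5 + 5*G)/4)
C(F(5))*84 = (-3 + 5*(-36 - 16*5)**2*(1 + (-36 - 16*5))/4)*84 = (-3 + 5*(-36 - 80)**2*(1 + (-36 - 80))/4)*84 = (-3 + (5/4)*(-116)**2*(1 - 116))*84 = (-3 + (5/4)*13456*(-115))*84 = (-3 - 1934300)*84 = -1934303*84 = -162481452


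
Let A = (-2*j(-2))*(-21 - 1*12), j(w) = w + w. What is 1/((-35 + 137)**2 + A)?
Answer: 1/10140 ≈ 9.8619e-5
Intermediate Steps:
j(w) = 2*w
A = -264 (A = (-4*(-2))*(-21 - 1*12) = (-2*(-4))*(-21 - 12) = 8*(-33) = -264)
1/((-35 + 137)**2 + A) = 1/((-35 + 137)**2 - 264) = 1/(102**2 - 264) = 1/(10404 - 264) = 1/10140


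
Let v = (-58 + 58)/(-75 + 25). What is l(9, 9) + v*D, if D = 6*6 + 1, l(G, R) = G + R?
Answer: 18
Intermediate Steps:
v = 0 (v = 0/(-50) = 0*(-1/50) = 0)
D = 37 (D = 36 + 1 = 37)
l(9, 9) + v*D = (9 + 9) + 0*37 = 18 + 0 = 18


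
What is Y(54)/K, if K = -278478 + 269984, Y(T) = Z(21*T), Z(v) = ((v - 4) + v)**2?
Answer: -2562848/4247 ≈ -603.45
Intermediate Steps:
Z(v) = (-4 + 2*v)**2 (Z(v) = ((-4 + v) + v)**2 = (-4 + 2*v)**2)
Y(T) = 4*(-2 + 21*T)**2
K = -8494
Y(54)/K = (4*(-2 + 21*54)**2)/(-8494) = (4*(-2 + 1134)**2)*(-1/8494) = (4*1132**2)*(-1/8494) = (4*1281424)*(-1/8494) = 5125696*(-1/8494) = -2562848/4247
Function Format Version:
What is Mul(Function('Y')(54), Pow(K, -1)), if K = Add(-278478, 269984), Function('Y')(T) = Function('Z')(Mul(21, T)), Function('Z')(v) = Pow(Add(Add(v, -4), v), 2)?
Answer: Rational(-2562848, 4247) ≈ -603.45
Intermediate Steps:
Function('Z')(v) = Pow(Add(-4, Mul(2, v)), 2) (Function('Z')(v) = Pow(Add(Add(-4, v), v), 2) = Pow(Add(-4, Mul(2, v)), 2))
Function('Y')(T) = Mul(4, Pow(Add(-2, Mul(21, T)), 2))
K = -8494
Mul(Function('Y')(54), Pow(K, -1)) = Mul(Mul(4, Pow(Add(-2, Mul(21, 54)), 2)), Pow(-8494, -1)) = Mul(Mul(4, Pow(Add(-2, 1134), 2)), Rational(-1, 8494)) = Mul(Mul(4, Pow(1132, 2)), Rational(-1, 8494)) = Mul(Mul(4, 1281424), Rational(-1, 8494)) = Mul(5125696, Rational(-1, 8494)) = Rational(-2562848, 4247)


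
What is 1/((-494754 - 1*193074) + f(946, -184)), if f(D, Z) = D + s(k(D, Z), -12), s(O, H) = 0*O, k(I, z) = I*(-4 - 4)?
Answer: -1/686882 ≈ -1.4559e-6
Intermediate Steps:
k(I, z) = -8*I (k(I, z) = I*(-8) = -8*I)
s(O, H) = 0
f(D, Z) = D (f(D, Z) = D + 0 = D)
1/((-494754 - 1*193074) + f(946, -184)) = 1/((-494754 - 1*193074) + 946) = 1/((-494754 - 193074) + 946) = 1/(-687828 + 946) = 1/(-686882) = -1/686882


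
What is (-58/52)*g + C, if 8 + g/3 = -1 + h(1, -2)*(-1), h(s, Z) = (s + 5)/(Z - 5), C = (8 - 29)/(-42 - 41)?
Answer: 415419/15106 ≈ 27.500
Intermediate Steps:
C = 21/83 (C = -21/(-83) = -21*(-1/83) = 21/83 ≈ 0.25301)
h(s, Z) = (5 + s)/(-5 + Z)
g = -171/7 (g = -24 + 3*(-1 + ((5 + 1)/(-5 - 2))*(-1)) = -24 + 3*(-1 + (6/(-7))*(-1)) = -24 + 3*(-1 - ⅐*6*(-1)) = -24 + 3*(-1 - 6/7*(-1)) = -24 + 3*(-1 + 6/7) = -24 + 3*(-⅐) = -24 - 3/7 = -171/7 ≈ -24.429)
(-58/52)*g + C = -58/52*(-171/7) + 21/83 = -58*1/52*(-171/7) + 21/83 = -29/26*(-171/7) + 21/83 = 4959/182 + 21/83 = 415419/15106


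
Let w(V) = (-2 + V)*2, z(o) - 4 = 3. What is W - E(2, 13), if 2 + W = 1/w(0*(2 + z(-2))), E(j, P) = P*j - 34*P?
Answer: 1655/4 ≈ 413.75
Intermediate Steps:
z(o) = 7 (z(o) = 4 + 3 = 7)
w(V) = -4 + 2*V
E(j, P) = -34*P + P*j
W = -9/4 (W = -2 + 1/(-4 + 2*(0*(2 + 7))) = -2 + 1/(-4 + 2*(0*9)) = -2 + 1/(-4 + 2*0) = -2 + 1/(-4 + 0) = -2 + 1/(-4) = -2 - ¼ = -9/4 ≈ -2.2500)
W - E(2, 13) = -9/4 - 13*(-34 + 2) = -9/4 - 13*(-32) = -9/4 - 1*(-416) = -9/4 + 416 = 1655/4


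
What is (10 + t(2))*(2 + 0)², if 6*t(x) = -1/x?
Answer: 119/3 ≈ 39.667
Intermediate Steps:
t(x) = -1/(6*x) (t(x) = (-1/x)/6 = -1/(6*x))
(10 + t(2))*(2 + 0)² = (10 - ⅙/2)*(2 + 0)² = (10 - ⅙*½)*2² = (10 - 1/12)*4 = (119/12)*4 = 119/3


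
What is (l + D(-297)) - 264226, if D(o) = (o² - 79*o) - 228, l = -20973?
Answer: -173755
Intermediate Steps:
D(o) = -228 + o² - 79*o
(l + D(-297)) - 264226 = (-20973 + (-228 + (-297)² - 79*(-297))) - 264226 = (-20973 + (-228 + 88209 + 23463)) - 264226 = (-20973 + 111444) - 264226 = 90471 - 264226 = -173755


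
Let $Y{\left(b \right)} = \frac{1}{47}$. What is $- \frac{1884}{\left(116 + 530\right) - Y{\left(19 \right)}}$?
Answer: $- \frac{88548}{30361} \approx -2.9165$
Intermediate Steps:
$Y{\left(b \right)} = \frac{1}{47}$
$- \frac{1884}{\left(116 + 530\right) - Y{\left(19 \right)}} = - \frac{1884}{\left(116 + 530\right) - \frac{1}{47}} = - \frac{1884}{646 - \frac{1}{47}} = - \frac{1884}{\frac{30361}{47}} = \left(-1884\right) \frac{47}{30361} = - \frac{88548}{30361}$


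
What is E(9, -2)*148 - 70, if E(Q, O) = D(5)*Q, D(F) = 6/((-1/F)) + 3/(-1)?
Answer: -44026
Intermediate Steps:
D(F) = -3 - 6*F (D(F) = 6*(-F) + 3*(-1) = -6*F - 3 = -3 - 6*F)
E(Q, O) = -33*Q (E(Q, O) = (-3 - 6*5)*Q = (-3 - 30)*Q = -33*Q)
E(9, -2)*148 - 70 = -33*9*148 - 70 = -297*148 - 70 = -43956 - 70 = -44026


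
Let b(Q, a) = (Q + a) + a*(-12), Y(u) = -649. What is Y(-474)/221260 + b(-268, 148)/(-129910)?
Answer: 33519737/2874388660 ≈ 0.011662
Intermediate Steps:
b(Q, a) = Q - 11*a (b(Q, a) = (Q + a) - 12*a = Q - 11*a)
Y(-474)/221260 + b(-268, 148)/(-129910) = -649/221260 + (-268 - 11*148)/(-129910) = -649*1/221260 + (-268 - 1628)*(-1/129910) = -649/221260 - 1896*(-1/129910) = -649/221260 + 948/64955 = 33519737/2874388660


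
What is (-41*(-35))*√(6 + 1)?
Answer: 1435*√7 ≈ 3796.7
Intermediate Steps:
(-41*(-35))*√(6 + 1) = 1435*√7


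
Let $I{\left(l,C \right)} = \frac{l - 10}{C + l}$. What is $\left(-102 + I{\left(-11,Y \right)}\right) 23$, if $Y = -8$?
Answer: $- \frac{44091}{19} \approx -2320.6$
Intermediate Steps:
$I{\left(l,C \right)} = \frac{-10 + l}{C + l}$
$\left(-102 + I{\left(-11,Y \right)}\right) 23 = \left(-102 + \frac{-10 - 11}{-8 - 11}\right) 23 = \left(-102 + \frac{1}{-19} \left(-21\right)\right) 23 = \left(-102 - - \frac{21}{19}\right) 23 = \left(-102 + \frac{21}{19}\right) 23 = \left(- \frac{1917}{19}\right) 23 = - \frac{44091}{19}$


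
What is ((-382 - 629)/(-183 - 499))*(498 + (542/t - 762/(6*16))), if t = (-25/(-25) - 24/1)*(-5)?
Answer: 920401257/1254880 ≈ 733.46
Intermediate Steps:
t = 115 (t = (-25*(-1/25) - 24*1)*(-5) = (1 - 24)*(-5) = -23*(-5) = 115)
((-382 - 629)/(-183 - 499))*(498 + (542/t - 762/(6*16))) = ((-382 - 629)/(-183 - 499))*(498 + (542/115 - 762/(6*16))) = (-1011/(-682))*(498 + (542*(1/115) - 762/96)) = (-1011*(-1/682))*(498 + (542/115 - 762*1/96)) = 1011*(498 + (542/115 - 127/16))/682 = 1011*(498 - 5933/1840)/682 = (1011/682)*(910387/1840) = 920401257/1254880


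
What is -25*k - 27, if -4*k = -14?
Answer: -229/2 ≈ -114.50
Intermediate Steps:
k = 7/2 (k = -1/4*(-14) = 7/2 ≈ 3.5000)
-25*k - 27 = -25*7/2 - 27 = -175/2 - 27 = -229/2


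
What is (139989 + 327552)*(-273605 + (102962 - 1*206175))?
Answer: -176177864538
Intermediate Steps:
(139989 + 327552)*(-273605 + (102962 - 1*206175)) = 467541*(-273605 + (102962 - 206175)) = 467541*(-273605 - 103213) = 467541*(-376818) = -176177864538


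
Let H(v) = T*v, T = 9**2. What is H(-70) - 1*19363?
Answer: -25033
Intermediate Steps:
T = 81
H(v) = 81*v
H(-70) - 1*19363 = 81*(-70) - 1*19363 = -5670 - 19363 = -25033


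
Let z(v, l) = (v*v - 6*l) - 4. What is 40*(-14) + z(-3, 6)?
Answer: -591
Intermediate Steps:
z(v, l) = -4 + v**2 - 6*l (z(v, l) = (v**2 - 6*l) - 4 = -4 + v**2 - 6*l)
40*(-14) + z(-3, 6) = 40*(-14) + (-4 + (-3)**2 - 6*6) = -560 + (-4 + 9 - 36) = -560 - 31 = -591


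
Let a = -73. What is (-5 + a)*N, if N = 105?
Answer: -8190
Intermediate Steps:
(-5 + a)*N = (-5 - 73)*105 = -78*105 = -8190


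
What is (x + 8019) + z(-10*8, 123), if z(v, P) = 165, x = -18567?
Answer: -10383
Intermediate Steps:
(x + 8019) + z(-10*8, 123) = (-18567 + 8019) + 165 = -10548 + 165 = -10383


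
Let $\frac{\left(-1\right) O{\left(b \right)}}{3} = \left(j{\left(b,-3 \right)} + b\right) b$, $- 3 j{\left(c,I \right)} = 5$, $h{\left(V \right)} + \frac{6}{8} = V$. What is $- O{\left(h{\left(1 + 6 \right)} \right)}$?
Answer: $\frac{1375}{16} \approx 85.938$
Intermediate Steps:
$h{\left(V \right)} = - \frac{3}{4} + V$
$j{\left(c,I \right)} = - \frac{5}{3}$ ($j{\left(c,I \right)} = \left(- \frac{1}{3}\right) 5 = - \frac{5}{3}$)
$O{\left(b \right)} = - 3 b \left(- \frac{5}{3} + b\right)$ ($O{\left(b \right)} = - 3 \left(- \frac{5}{3} + b\right) b = - 3 b \left(- \frac{5}{3} + b\right)$)
$- O{\left(h{\left(1 + 6 \right)} \right)} = - \left(- \frac{3}{4} + \left(1 + 6\right)\right) \left(5 - 3 \left(- \frac{3}{4} + \left(1 + 6\right)\right)\right) = - \left(- \frac{3}{4} + 7\right) \left(5 - 3 \left(- \frac{3}{4} + 7\right)\right) = - \frac{25 \left(5 - \frac{75}{4}\right)}{4} = - \frac{25 \left(-55\right)}{4 \cdot 4} = \left(-1\right) \left(- \frac{1375}{16}\right) = \frac{1375}{16}$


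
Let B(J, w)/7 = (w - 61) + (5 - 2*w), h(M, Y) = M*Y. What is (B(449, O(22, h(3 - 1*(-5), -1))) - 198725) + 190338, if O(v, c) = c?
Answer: -8723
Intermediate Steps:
B(J, w) = -392 - 7*w (B(J, w) = 7*((w - 61) + (5 - 2*w)) = 7*((-61 + w) + (5 - 2*w)) = 7*(-56 - w) = -392 - 7*w)
(B(449, O(22, h(3 - 1*(-5), -1))) - 198725) + 190338 = ((-392 - 7*(3 - 1*(-5))*(-1)) - 198725) + 190338 = ((-392 - 7*(3 + 5)*(-1)) - 198725) + 190338 = ((-392 - 56*(-1)) - 198725) + 190338 = ((-392 - 7*(-8)) - 198725) + 190338 = ((-392 + 56) - 198725) + 190338 = (-336 - 198725) + 190338 = -199061 + 190338 = -8723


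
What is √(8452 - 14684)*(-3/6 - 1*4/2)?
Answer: -5*I*√1558 ≈ -197.36*I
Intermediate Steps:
√(8452 - 14684)*(-3/6 - 1*4/2) = √(-6232)*(-3*⅙ - 4*½) = (2*I*√1558)*(-½ - 2) = (2*I*√1558)*(-5/2) = -5*I*√1558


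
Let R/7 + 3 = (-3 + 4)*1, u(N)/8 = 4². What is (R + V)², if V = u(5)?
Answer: 12996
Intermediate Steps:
u(N) = 128 (u(N) = 8*4² = 8*16 = 128)
V = 128
R = -14 (R = -21 + 7*((-3 + 4)*1) = -21 + 7*(1*1) = -21 + 7*1 = -21 + 7 = -14)
(R + V)² = (-14 + 128)² = 114² = 12996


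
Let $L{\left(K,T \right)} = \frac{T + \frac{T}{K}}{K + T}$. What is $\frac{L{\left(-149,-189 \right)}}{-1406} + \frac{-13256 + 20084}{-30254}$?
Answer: $- \frac{1636249749}{7237346753} \approx -0.22608$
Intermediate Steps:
$L{\left(K,T \right)} = \frac{T + \frac{T}{K}}{K + T}$
$\frac{L{\left(-149,-189 \right)}}{-1406} + \frac{-13256 + 20084}{-30254} = \frac{\left(-189\right) \frac{1}{-149} \frac{1}{-149 - 189} \left(1 - 149\right)}{-1406} + \frac{-13256 + 20084}{-30254} = \left(-189\right) \left(- \frac{1}{149}\right) \frac{1}{-338} \left(-148\right) \left(- \frac{1}{1406}\right) + 6828 \left(- \frac{1}{30254}\right) = \left(-189\right) \left(- \frac{1}{149}\right) \left(- \frac{1}{338}\right) \left(-148\right) \left(- \frac{1}{1406}\right) - \frac{3414}{15127} = \frac{13986}{25181} \left(- \frac{1}{1406}\right) - \frac{3414}{15127} = - \frac{189}{478439} - \frac{3414}{15127} = - \frac{1636249749}{7237346753}$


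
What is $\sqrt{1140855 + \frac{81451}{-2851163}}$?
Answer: $\frac{11 \sqrt{1564202882481958}}{407309} \approx 1068.1$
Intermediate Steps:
$\sqrt{1140855 + \frac{81451}{-2851163}} = \sqrt{1140855 + 81451 \left(- \frac{1}{2851163}\right)} = \sqrt{1140855 - \frac{81451}{2851163}} = \sqrt{\frac{3252763482914}{2851163}} = \frac{11 \sqrt{1564202882481958}}{407309}$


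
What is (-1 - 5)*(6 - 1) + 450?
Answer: 420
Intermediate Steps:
(-1 - 5)*(6 - 1) + 450 = -6*5 + 450 = -30 + 450 = 420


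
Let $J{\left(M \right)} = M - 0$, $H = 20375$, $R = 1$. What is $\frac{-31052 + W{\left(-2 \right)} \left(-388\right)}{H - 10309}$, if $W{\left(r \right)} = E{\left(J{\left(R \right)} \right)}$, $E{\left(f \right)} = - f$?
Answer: $- \frac{15332}{5033} \approx -3.0463$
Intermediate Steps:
$J{\left(M \right)} = M$ ($J{\left(M \right)} = M + 0 = M$)
$W{\left(r \right)} = -1$ ($W{\left(r \right)} = \left(-1\right) 1 = -1$)
$\frac{-31052 + W{\left(-2 \right)} \left(-388\right)}{H - 10309} = \frac{-31052 - -388}{20375 - 10309} = \frac{-31052 + 388}{10066} = \left(-30664\right) \frac{1}{10066} = - \frac{15332}{5033}$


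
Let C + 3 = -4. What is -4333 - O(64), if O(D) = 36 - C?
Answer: -4376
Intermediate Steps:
C = -7 (C = -3 - 4 = -7)
O(D) = 43 (O(D) = 36 - 1*(-7) = 36 + 7 = 43)
-4333 - O(64) = -4333 - 1*43 = -4333 - 43 = -4376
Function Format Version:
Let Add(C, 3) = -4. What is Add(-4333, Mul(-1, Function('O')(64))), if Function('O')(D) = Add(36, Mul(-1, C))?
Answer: -4376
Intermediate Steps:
C = -7 (C = Add(-3, -4) = -7)
Function('O')(D) = 43 (Function('O')(D) = Add(36, Mul(-1, -7)) = Add(36, 7) = 43)
Add(-4333, Mul(-1, Function('O')(64))) = Add(-4333, Mul(-1, 43)) = Add(-4333, -43) = -4376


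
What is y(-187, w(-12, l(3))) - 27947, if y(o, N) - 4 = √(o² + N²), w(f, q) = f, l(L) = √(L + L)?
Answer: -27943 + √35113 ≈ -27756.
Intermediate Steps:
l(L) = √2*√L (l(L) = √(2*L) = √2*√L)
y(o, N) = 4 + √(N² + o²) (y(o, N) = 4 + √(o² + N²) = 4 + √(N² + o²))
y(-187, w(-12, l(3))) - 27947 = (4 + √((-12)² + (-187)²)) - 27947 = (4 + √(144 + 34969)) - 27947 = (4 + √35113) - 27947 = -27943 + √35113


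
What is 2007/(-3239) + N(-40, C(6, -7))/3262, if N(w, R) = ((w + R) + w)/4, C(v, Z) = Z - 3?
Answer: -13239423/21131236 ≈ -0.62653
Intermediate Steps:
C(v, Z) = -3 + Z
N(w, R) = w/2 + R/4 (N(w, R) = ((R + w) + w)*(1/4) = (R + 2*w)*(1/4) = w/2 + R/4)
2007/(-3239) + N(-40, C(6, -7))/3262 = 2007/(-3239) + ((1/2)*(-40) + (-3 - 7)/4)/3262 = 2007*(-1/3239) + (-20 + (1/4)*(-10))*(1/3262) = -2007/3239 + (-20 - 5/2)*(1/3262) = -2007/3239 - 45/2*1/3262 = -2007/3239 - 45/6524 = -13239423/21131236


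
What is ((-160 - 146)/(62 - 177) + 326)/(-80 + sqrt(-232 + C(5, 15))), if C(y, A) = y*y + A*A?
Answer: -302368/73393 - 56694*sqrt(2)/366965 ≈ -4.3383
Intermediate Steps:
C(y, A) = A**2 + y**2 (C(y, A) = y**2 + A**2 = A**2 + y**2)
((-160 - 146)/(62 - 177) + 326)/(-80 + sqrt(-232 + C(5, 15))) = ((-160 - 146)/(62 - 177) + 326)/(-80 + sqrt(-232 + (15**2 + 5**2))) = (-306/(-115) + 326)/(-80 + sqrt(-232 + (225 + 25))) = (-306*(-1/115) + 326)/(-80 + sqrt(-232 + 250)) = (306/115 + 326)/(-80 + sqrt(18)) = 37796/(115*(-80 + 3*sqrt(2)))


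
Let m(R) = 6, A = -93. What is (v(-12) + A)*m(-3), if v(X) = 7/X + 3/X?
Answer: -563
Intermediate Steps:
v(X) = 10/X
(v(-12) + A)*m(-3) = (10/(-12) - 93)*6 = (10*(-1/12) - 93)*6 = (-⅚ - 93)*6 = -563/6*6 = -563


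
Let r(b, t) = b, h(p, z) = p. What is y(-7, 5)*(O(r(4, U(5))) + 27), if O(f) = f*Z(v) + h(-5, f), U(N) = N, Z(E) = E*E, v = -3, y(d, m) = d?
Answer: -406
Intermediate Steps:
Z(E) = E**2
O(f) = -5 + 9*f (O(f) = f*(-3)**2 - 5 = f*9 - 5 = 9*f - 5 = -5 + 9*f)
y(-7, 5)*(O(r(4, U(5))) + 27) = -7*((-5 + 9*4) + 27) = -7*((-5 + 36) + 27) = -7*(31 + 27) = -7*58 = -406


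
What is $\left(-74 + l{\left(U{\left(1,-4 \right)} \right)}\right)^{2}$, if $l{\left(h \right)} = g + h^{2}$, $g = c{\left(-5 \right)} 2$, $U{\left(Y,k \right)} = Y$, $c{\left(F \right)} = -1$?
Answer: $5625$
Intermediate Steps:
$g = -2$ ($g = \left(-1\right) 2 = -2$)
$l{\left(h \right)} = -2 + h^{2}$
$\left(-74 + l{\left(U{\left(1,-4 \right)} \right)}\right)^{2} = \left(-74 - \left(2 - 1^{2}\right)\right)^{2} = \left(-74 + \left(-2 + 1\right)\right)^{2} = \left(-74 - 1\right)^{2} = \left(-75\right)^{2} = 5625$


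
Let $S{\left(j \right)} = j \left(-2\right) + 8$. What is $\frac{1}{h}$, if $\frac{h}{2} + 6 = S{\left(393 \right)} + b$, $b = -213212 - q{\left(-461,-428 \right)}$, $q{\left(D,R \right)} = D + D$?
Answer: $- \frac{1}{426148} \approx -2.3466 \cdot 10^{-6}$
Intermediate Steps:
$q{\left(D,R \right)} = 2 D$
$S{\left(j \right)} = 8 - 2 j$ ($S{\left(j \right)} = - 2 j + 8 = 8 - 2 j$)
$b = -212290$ ($b = -213212 - 2 \left(-461\right) = -213212 - -922 = -213212 + 922 = -212290$)
$h = -426148$ ($h = -12 + 2 \left(\left(8 - 786\right) - 212290\right) = -12 + 2 \left(-778 - 212290\right) = -12 + 2 \left(-213068\right) = -12 - 426136 = -426148$)
$\frac{1}{h} = \frac{1}{-426148} = - \frac{1}{426148}$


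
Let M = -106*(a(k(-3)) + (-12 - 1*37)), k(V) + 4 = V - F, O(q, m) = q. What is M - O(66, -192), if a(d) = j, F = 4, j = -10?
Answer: 6188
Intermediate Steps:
k(V) = -8 + V (k(V) = -4 + (V - 1*4) = -4 + (V - 4) = -4 + (-4 + V) = -8 + V)
a(d) = -10
M = 6254 (M = -106*(-10 + (-12 - 1*37)) = -106*(-10 + (-12 - 37)) = -106*(-10 - 49) = -106*(-59) = 6254)
M - O(66, -192) = 6254 - 1*66 = 6254 - 66 = 6188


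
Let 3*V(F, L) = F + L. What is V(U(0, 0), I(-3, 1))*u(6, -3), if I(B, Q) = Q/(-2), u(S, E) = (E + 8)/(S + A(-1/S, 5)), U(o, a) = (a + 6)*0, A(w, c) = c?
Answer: -5/66 ≈ -0.075758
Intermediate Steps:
U(o, a) = 0 (U(o, a) = (6 + a)*0 = 0)
u(S, E) = (8 + E)/(5 + S) (u(S, E) = (E + 8)/(S + 5) = (8 + E)/(5 + S))
I(B, Q) = -Q/2 (I(B, Q) = Q*(-1/2) = -Q/2)
V(F, L) = F/3 + L/3 (V(F, L) = (F + L)/3 = F/3 + L/3)
V(U(0, 0), I(-3, 1))*u(6, -3) = ((1/3)*0 + (-1/2*1)/3)*((8 - 3)/(5 + 6)) = (0 + (1/3)*(-1/2))*(5/11) = (0 - 1/6)*((1/11)*5) = -1/6*5/11 = -5/66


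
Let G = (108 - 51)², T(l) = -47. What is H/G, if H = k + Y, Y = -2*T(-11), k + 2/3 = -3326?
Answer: -9698/9747 ≈ -0.99497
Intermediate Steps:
k = -9980/3 (k = -⅔ - 3326 = -9980/3 ≈ -3326.7)
Y = 94 (Y = -2*(-47) = 94)
H = -9698/3 (H = -9980/3 + 94 = -9698/3 ≈ -3232.7)
G = 3249 (G = 57² = 3249)
H/G = -9698/3/3249 = -9698/3*1/3249 = -9698/9747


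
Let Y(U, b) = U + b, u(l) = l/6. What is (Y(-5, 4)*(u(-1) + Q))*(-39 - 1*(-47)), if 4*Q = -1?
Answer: 10/3 ≈ 3.3333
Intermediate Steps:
Q = -¼ (Q = (¼)*(-1) = -¼ ≈ -0.25000)
u(l) = l/6 (u(l) = l*(⅙) = l/6)
(Y(-5, 4)*(u(-1) + Q))*(-39 - 1*(-47)) = ((-5 + 4)*((⅙)*(-1) - ¼))*(-39 - 1*(-47)) = (-(-⅙ - ¼))*(-39 + 47) = -1*(-5/12)*8 = (5/12)*8 = 10/3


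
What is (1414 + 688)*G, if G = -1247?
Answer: -2621194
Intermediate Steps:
(1414 + 688)*G = (1414 + 688)*(-1247) = 2102*(-1247) = -2621194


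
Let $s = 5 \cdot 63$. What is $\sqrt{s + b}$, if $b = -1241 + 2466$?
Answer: $2 \sqrt{385} \approx 39.243$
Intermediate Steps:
$s = 315$
$b = 1225$
$\sqrt{s + b} = \sqrt{315 + 1225} = \sqrt{1540} = 2 \sqrt{385}$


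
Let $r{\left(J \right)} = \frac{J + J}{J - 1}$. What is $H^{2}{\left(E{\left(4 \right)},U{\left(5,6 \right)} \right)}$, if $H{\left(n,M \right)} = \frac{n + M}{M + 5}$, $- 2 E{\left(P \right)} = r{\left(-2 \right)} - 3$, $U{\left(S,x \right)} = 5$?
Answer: $\frac{49}{144} \approx 0.34028$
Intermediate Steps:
$r{\left(J \right)} = \frac{2 J}{-1 + J}$
$E{\left(P \right)} = \frac{5}{6}$ ($E{\left(P \right)} = - \frac{2 \left(-2\right) \frac{1}{-1 - 2} - 3}{2} = - \frac{2 \left(-2\right) \frac{1}{-3} - 3}{2} = - \frac{2 \left(-2\right) \left(- \frac{1}{3}\right) - 3}{2} = - \frac{\frac{4}{3} - 3}{2} = \left(- \frac{1}{2}\right) \left(- \frac{5}{3}\right) = \frac{5}{6}$)
$H{\left(n,M \right)} = \frac{M + n}{5 + M}$
$H^{2}{\left(E{\left(4 \right)},U{\left(5,6 \right)} \right)} = \left(\frac{5 + \frac{5}{6}}{5 + 5}\right)^{2} = \left(\frac{1}{10} \cdot \frac{35}{6}\right)^{2} = \left(\frac{7}{12}\right)^{2} = \frac{49}{144}$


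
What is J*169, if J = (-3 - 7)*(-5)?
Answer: 8450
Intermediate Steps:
J = 50 (J = -10*(-5) = 50)
J*169 = 50*169 = 8450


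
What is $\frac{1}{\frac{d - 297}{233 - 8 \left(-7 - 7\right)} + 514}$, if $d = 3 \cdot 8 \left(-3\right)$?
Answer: $\frac{115}{58987} \approx 0.0019496$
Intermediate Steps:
$d = -72$ ($d = 24 \left(-3\right) = -72$)
$\frac{1}{\frac{d - 297}{233 - 8 \left(-7 - 7\right)} + 514} = \frac{1}{\frac{-72 - 297}{233 - 8 \left(-7 - 7\right)} + 514} = \frac{1}{- \frac{369}{233 - -112} + 514} = \frac{1}{- \frac{369}{233 + 112} + 514} = \frac{1}{- \frac{369}{345} + 514} = \frac{1}{\left(-369\right) \frac{1}{345} + 514} = \frac{1}{- \frac{123}{115} + 514} = \frac{1}{\frac{58987}{115}} = \frac{115}{58987}$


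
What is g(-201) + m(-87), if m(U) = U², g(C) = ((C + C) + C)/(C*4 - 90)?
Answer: 2255763/298 ≈ 7569.7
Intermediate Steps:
g(C) = 3*C/(-90 + 4*C) (g(C) = (2*C + C)/(4*C - 90) = (3*C)/(-90 + 4*C) = 3*C/(-90 + 4*C))
g(-201) + m(-87) = (3/2)*(-201)/(-45 + 2*(-201)) + (-87)² = (3/2)*(-201)/(-45 - 402) + 7569 = (3/2)*(-201)/(-447) + 7569 = (3/2)*(-201)*(-1/447) + 7569 = 201/298 + 7569 = 2255763/298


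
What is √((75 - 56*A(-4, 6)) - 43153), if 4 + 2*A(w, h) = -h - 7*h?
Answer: I*√41622 ≈ 204.01*I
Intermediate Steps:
A(w, h) = -2 - 4*h (A(w, h) = -2 + (-h - 7*h)/2 = -2 + (-8*h)/2 = -2 - 4*h)
√((75 - 56*A(-4, 6)) - 43153) = √((75 - 56*(-2 - 4*6)) - 43153) = √((75 - 56*(-2 - 24)) - 43153) = √((75 - 56*(-26)) - 43153) = √((75 + 1456) - 43153) = √(1531 - 43153) = √(-41622) = I*√41622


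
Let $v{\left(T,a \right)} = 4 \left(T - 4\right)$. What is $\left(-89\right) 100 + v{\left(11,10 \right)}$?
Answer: $-8872$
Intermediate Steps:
$v{\left(T,a \right)} = -16 + 4 T$ ($v{\left(T,a \right)} = 4 \left(-4 + T\right) = -16 + 4 T$)
$\left(-89\right) 100 + v{\left(11,10 \right)} = \left(-89\right) 100 + \left(-16 + 4 \cdot 11\right) = -8900 + \left(-16 + 44\right) = -8900 + 28 = -8872$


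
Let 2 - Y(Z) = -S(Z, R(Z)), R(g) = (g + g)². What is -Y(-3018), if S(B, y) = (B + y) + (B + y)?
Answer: -72860558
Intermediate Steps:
R(g) = 4*g² (R(g) = (2*g)² = 4*g²)
S(B, y) = 2*B + 2*y
Y(Z) = 2 + 2*Z + 8*Z² (Y(Z) = 2 - (-1)*(2*Z + 2*(4*Z²)) = 2 - (-1)*(2*Z + 8*Z²) = 2 - (-8*Z² - 2*Z) = 2 + (2*Z + 8*Z²) = 2 + 2*Z + 8*Z²)
-Y(-3018) = -(2 + 2*(-3018) + 8*(-3018)²) = -(2 - 6036 + 8*9108324) = -(2 - 6036 + 72866592) = -1*72860558 = -72860558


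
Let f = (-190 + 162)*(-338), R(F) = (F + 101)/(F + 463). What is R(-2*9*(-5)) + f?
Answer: 5233783/553 ≈ 9464.3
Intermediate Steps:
R(F) = (101 + F)/(463 + F)
f = 9464 (f = -28*(-338) = 9464)
R(-2*9*(-5)) + f = (101 - 2*9*(-5))/(463 - 2*9*(-5)) + 9464 = (101 - 18*(-5))/(463 - 18*(-5)) + 9464 = (101 + 90)/(463 + 90) + 9464 = 191/553 + 9464 = 5233783/553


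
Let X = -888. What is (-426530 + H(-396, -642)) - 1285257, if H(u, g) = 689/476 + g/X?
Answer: -15073977209/8806 ≈ -1.7118e+6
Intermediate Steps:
H(u, g) = 689/476 - g/888 (H(u, g) = 689/476 + g/(-888) = 689*(1/476) + g*(-1/888) = 689/476 - g/888)
(-426530 + H(-396, -642)) - 1285257 = (-426530 + (689/476 - 1/888*(-642))) - 1285257 = (-426530 + (689/476 + 107/148)) - 1285257 = (-426530 + 19113/8806) - 1285257 = -3756004067/8806 - 1285257 = -15073977209/8806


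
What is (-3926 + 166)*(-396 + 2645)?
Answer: -8456240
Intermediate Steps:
(-3926 + 166)*(-396 + 2645) = -3760*2249 = -8456240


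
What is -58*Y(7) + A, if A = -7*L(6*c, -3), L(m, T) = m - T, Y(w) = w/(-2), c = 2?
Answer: 98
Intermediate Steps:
Y(w) = -w/2 (Y(w) = w*(-1/2) = -w/2)
A = -105 (A = -7*(6*2 - 1*(-3)) = -7*(12 + 3) = -7*15 = -105)
-58*Y(7) + A = -(-29)*7 - 105 = -58*(-7/2) - 105 = 203 - 105 = 98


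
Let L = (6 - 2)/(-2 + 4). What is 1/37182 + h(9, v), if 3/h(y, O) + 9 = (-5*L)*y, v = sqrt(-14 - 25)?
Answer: -12383/409002 ≈ -0.030276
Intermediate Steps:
L = 2 (L = 4/2 = 4*(1/2) = 2)
v = I*sqrt(39) (v = sqrt(-39) = I*sqrt(39) ≈ 6.245*I)
h(y, O) = 3/(-9 - 10*y) (h(y, O) = 3/(-9 + (-5*2)*y) = 3/(-9 - 10*y))
1/37182 + h(9, v) = 1/37182 - 3/(9 + 10*9) = 1/37182 - 3/(9 + 90) = 1/37182 - 3/99 = 1/37182 - 3*1/99 = 1/37182 - 1/33 = -12383/409002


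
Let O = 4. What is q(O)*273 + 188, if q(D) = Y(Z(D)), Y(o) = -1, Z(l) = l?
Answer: -85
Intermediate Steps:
q(D) = -1
q(O)*273 + 188 = -1*273 + 188 = -273 + 188 = -85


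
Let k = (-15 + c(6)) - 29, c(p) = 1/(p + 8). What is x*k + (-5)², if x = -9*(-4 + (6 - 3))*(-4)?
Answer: 11245/7 ≈ 1606.4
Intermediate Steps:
c(p) = 1/(8 + p)
k = -615/14 (k = (-15 + 1/(8 + 6)) - 29 = (-15 + 1/14) - 29 = -209/14 - 29 = -615/14 ≈ -43.929)
x = -36 (x = -9*(-4 + 3)*(-4) = -(-9)*(-4) = -9*4 = -36)
x*k + (-5)² = -36*(-615/14) + (-5)² = 11070/7 + 25 = 11245/7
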